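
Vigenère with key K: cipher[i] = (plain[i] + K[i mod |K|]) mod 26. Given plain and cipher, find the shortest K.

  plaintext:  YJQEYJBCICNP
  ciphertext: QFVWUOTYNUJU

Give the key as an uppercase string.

SWF

  i= 0: Q-Y = 18 → S
  i= 1: F-J = 22 → W
  i= 2: V-Q =  5 → F
  i= 3: W-E = 18 → S
  i= 4: U-Y = 22 → W
  i= 5: O-J =  5 → F
  i= 6: T-B = 18 → S
  i= 7: Y-C = 22 → W
  i= 8: N-I =  5 → F
  i= 9: U-C = 18 → S
  i=10: J-N = 22 → W
  i=11: U-P =  5 → F
  shifts repeat with period 3: SWF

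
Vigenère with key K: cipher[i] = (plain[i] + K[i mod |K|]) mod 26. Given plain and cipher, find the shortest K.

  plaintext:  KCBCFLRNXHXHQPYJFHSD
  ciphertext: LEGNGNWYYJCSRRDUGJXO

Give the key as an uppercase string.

  i= 0: L-K =  1 → B
  i= 1: E-C =  2 → C
  i= 2: G-B =  5 → F
  i= 3: N-C = 11 → L
  i= 4: G-F =  1 → B
  i= 5: N-L =  2 → C
  i= 6: W-R =  5 → F
  i= 7: Y-N = 11 → L
  i= 8: Y-X =  1 → B
  i= 9: J-H =  2 → C
  i=10: C-X =  5 → F
  i=11: S-H = 11 → L
  i=12: R-Q =  1 → B
  i=13: R-P =  2 → C
  i=14: D-Y =  5 → F
  i=15: U-J = 11 → L
  i=16: G-F =  1 → B
  i=17: J-H =  2 → C
  i=18: X-S =  5 → F
  i=19: O-D = 11 → L
  shifts repeat with period 4: BCFL

BCFL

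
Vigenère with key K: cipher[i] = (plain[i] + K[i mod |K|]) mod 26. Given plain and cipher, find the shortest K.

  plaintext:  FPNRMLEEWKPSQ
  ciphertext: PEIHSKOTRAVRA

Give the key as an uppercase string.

  i= 0: P-F = 10 → K
  i= 1: E-P = 15 → P
  i= 2: I-N = 21 → V
  i= 3: H-R = 16 → Q
  i= 4: S-M =  6 → G
  i= 5: K-L = 25 → Z
  i= 6: O-E = 10 → K
  i= 7: T-E = 15 → P
  i= 8: R-W = 21 → V
  i= 9: A-K = 16 → Q
  i=10: V-P =  6 → G
  i=11: R-S = 25 → Z
  i=12: A-Q = 10 → K
  shifts repeat with period 6: KPVQGZ

KPVQGZ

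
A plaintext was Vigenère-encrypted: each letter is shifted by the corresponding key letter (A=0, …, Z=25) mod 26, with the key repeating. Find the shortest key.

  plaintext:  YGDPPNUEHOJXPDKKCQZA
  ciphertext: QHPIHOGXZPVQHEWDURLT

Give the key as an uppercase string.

SBMT

  i= 0: Q-Y = 18 → S
  i= 1: H-G =  1 → B
  i= 2: P-D = 12 → M
  i= 3: I-P = 19 → T
  i= 4: H-P = 18 → S
  i= 5: O-N =  1 → B
  i= 6: G-U = 12 → M
  i= 7: X-E = 19 → T
  i= 8: Z-H = 18 → S
  i= 9: P-O =  1 → B
  i=10: V-J = 12 → M
  i=11: Q-X = 19 → T
  i=12: H-P = 18 → S
  i=13: E-D =  1 → B
  i=14: W-K = 12 → M
  i=15: D-K = 19 → T
  i=16: U-C = 18 → S
  i=17: R-Q =  1 → B
  i=18: L-Z = 12 → M
  i=19: T-A = 19 → T
  shifts repeat with period 4: SBMT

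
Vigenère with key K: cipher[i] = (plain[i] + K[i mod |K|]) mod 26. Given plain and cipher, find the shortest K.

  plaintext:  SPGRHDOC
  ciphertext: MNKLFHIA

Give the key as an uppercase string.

  i= 0: M-S = 20 → U
  i= 1: N-P = 24 → Y
  i= 2: K-G =  4 → E
  i= 3: L-R = 20 → U
  i= 4: F-H = 24 → Y
  i= 5: H-D =  4 → E
  i= 6: I-O = 20 → U
  i= 7: A-C = 24 → Y
  shifts repeat with period 3: UYE

UYE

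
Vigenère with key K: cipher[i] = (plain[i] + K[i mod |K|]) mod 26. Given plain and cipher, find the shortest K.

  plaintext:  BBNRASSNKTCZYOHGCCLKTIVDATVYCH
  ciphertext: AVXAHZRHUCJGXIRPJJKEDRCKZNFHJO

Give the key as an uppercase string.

  i= 0: A-B = 25 → Z
  i= 1: V-B = 20 → U
  i= 2: X-N = 10 → K
  i= 3: A-R =  9 → J
  i= 4: H-A =  7 → H
  i= 5: Z-S =  7 → H
  i= 6: R-S = 25 → Z
  i= 7: H-N = 20 → U
  i= 8: U-K = 10 → K
  i= 9: C-T =  9 → J
  i=10: J-C =  7 → H
  i=11: G-Z =  7 → H
  i=12: X-Y = 25 → Z
  i=13: I-O = 20 → U
  i=14: R-H = 10 → K
  i=15: P-G =  9 → J
  i=16: J-C =  7 → H
  i=17: J-C =  7 → H
  i=18: K-L = 25 → Z
  i=19: E-K = 20 → U
  i=20: D-T = 10 → K
  i=21: R-I =  9 → J
  i=22: C-V =  7 → H
  i=23: K-D =  7 → H
  i=24: Z-A = 25 → Z
  i=25: N-T = 20 → U
  i=26: F-V = 10 → K
  i=27: H-Y =  9 → J
  i=28: J-C =  7 → H
  i=29: O-H =  7 → H
  shifts repeat with period 6: ZUKJHH

ZUKJHH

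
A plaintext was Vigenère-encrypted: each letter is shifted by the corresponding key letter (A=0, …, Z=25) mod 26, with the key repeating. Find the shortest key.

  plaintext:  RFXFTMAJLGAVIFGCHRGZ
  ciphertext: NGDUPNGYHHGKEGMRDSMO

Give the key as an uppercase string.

  i= 0: N-R = 22 → W
  i= 1: G-F =  1 → B
  i= 2: D-X =  6 → G
  i= 3: U-F = 15 → P
  i= 4: P-T = 22 → W
  i= 5: N-M =  1 → B
  i= 6: G-A =  6 → G
  i= 7: Y-J = 15 → P
  i= 8: H-L = 22 → W
  i= 9: H-G =  1 → B
  i=10: G-A =  6 → G
  i=11: K-V = 15 → P
  i=12: E-I = 22 → W
  i=13: G-F =  1 → B
  i=14: M-G =  6 → G
  i=15: R-C = 15 → P
  i=16: D-H = 22 → W
  i=17: S-R =  1 → B
  i=18: M-G =  6 → G
  i=19: O-Z = 15 → P
  shifts repeat with period 4: WBGP

WBGP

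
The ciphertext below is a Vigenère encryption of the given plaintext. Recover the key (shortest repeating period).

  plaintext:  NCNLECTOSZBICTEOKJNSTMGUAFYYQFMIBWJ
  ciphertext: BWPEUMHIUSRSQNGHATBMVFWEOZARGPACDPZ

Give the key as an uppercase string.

OUCTQK

  i= 0: B-N = 14 → O
  i= 1: W-C = 20 → U
  i= 2: P-N =  2 → C
  i= 3: E-L = 19 → T
  i= 4: U-E = 16 → Q
  i= 5: M-C = 10 → K
  i= 6: H-T = 14 → O
  i= 7: I-O = 20 → U
  i= 8: U-S =  2 → C
  i= 9: S-Z = 19 → T
  i=10: R-B = 16 → Q
  i=11: S-I = 10 → K
  i=12: Q-C = 14 → O
  i=13: N-T = 20 → U
  i=14: G-E =  2 → C
  i=15: H-O = 19 → T
  i=16: A-K = 16 → Q
  i=17: T-J = 10 → K
  i=18: B-N = 14 → O
  i=19: M-S = 20 → U
  i=20: V-T =  2 → C
  i=21: F-M = 19 → T
  i=22: W-G = 16 → Q
  i=23: E-U = 10 → K
  i=24: O-A = 14 → O
  i=25: Z-F = 20 → U
  i=26: A-Y =  2 → C
  i=27: R-Y = 19 → T
  i=28: G-Q = 16 → Q
  i=29: P-F = 10 → K
  i=30: A-M = 14 → O
  i=31: C-I = 20 → U
  i=32: D-B =  2 → C
  i=33: P-W = 19 → T
  i=34: Z-J = 16 → Q
  shifts repeat with period 6: OUCTQK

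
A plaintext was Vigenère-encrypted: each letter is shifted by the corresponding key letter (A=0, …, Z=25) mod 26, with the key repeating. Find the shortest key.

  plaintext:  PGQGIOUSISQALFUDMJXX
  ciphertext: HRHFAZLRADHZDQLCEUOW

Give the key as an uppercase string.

  i= 0: H-P = 18 → S
  i= 1: R-G = 11 → L
  i= 2: H-Q = 17 → R
  i= 3: F-G = 25 → Z
  i= 4: A-I = 18 → S
  i= 5: Z-O = 11 → L
  i= 6: L-U = 17 → R
  i= 7: R-S = 25 → Z
  i= 8: A-I = 18 → S
  i= 9: D-S = 11 → L
  i=10: H-Q = 17 → R
  i=11: Z-A = 25 → Z
  i=12: D-L = 18 → S
  i=13: Q-F = 11 → L
  i=14: L-U = 17 → R
  i=15: C-D = 25 → Z
  i=16: E-M = 18 → S
  i=17: U-J = 11 → L
  i=18: O-X = 17 → R
  i=19: W-X = 25 → Z
  shifts repeat with period 4: SLRZ

SLRZ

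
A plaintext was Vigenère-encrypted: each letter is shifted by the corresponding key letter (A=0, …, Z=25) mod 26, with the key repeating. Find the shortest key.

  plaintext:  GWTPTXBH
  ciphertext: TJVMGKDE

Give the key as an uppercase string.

NNCX

  i= 0: T-G = 13 → N
  i= 1: J-W = 13 → N
  i= 2: V-T =  2 → C
  i= 3: M-P = 23 → X
  i= 4: G-T = 13 → N
  i= 5: K-X = 13 → N
  i= 6: D-B =  2 → C
  i= 7: E-H = 23 → X
  shifts repeat with period 4: NNCX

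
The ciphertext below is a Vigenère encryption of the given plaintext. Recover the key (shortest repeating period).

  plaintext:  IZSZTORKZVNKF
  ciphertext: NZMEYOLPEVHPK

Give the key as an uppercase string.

  i= 0: N-I =  5 → F
  i= 1: Z-Z =  0 → A
  i= 2: M-S = 20 → U
  i= 3: E-Z =  5 → F
  i= 4: Y-T =  5 → F
  i= 5: O-O =  0 → A
  i= 6: L-R = 20 → U
  i= 7: P-K =  5 → F
  i= 8: E-Z =  5 → F
  i= 9: V-V =  0 → A
  i=10: H-N = 20 → U
  i=11: P-K =  5 → F
  i=12: K-F =  5 → F
  shifts repeat with period 4: FAUF

FAUF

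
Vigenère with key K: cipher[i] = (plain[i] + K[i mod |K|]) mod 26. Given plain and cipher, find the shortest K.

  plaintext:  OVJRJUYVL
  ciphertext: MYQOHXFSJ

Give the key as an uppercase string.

YDHX

  i= 0: M-O = 24 → Y
  i= 1: Y-V =  3 → D
  i= 2: Q-J =  7 → H
  i= 3: O-R = 23 → X
  i= 4: H-J = 24 → Y
  i= 5: X-U =  3 → D
  i= 6: F-Y =  7 → H
  i= 7: S-V = 23 → X
  i= 8: J-L = 24 → Y
  shifts repeat with period 4: YDHX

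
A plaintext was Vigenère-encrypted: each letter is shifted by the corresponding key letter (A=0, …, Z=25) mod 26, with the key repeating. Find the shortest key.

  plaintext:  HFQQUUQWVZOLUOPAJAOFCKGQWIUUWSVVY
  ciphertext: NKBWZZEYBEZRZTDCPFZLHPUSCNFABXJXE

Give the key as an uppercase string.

  i= 0: N-H =  6 → G
  i= 1: K-F =  5 → F
  i= 2: B-Q = 11 → L
  i= 3: W-Q =  6 → G
  i= 4: Z-U =  5 → F
  i= 5: Z-U =  5 → F
  i= 6: E-Q = 14 → O
  i= 7: Y-W =  2 → C
  i= 8: B-V =  6 → G
  i= 9: E-Z =  5 → F
  i=10: Z-O = 11 → L
  i=11: R-L =  6 → G
  i=12: Z-U =  5 → F
  i=13: T-O =  5 → F
  i=14: D-P = 14 → O
  i=15: C-A =  2 → C
  i=16: P-J =  6 → G
  i=17: F-A =  5 → F
  i=18: Z-O = 11 → L
  i=19: L-F =  6 → G
  i=20: H-C =  5 → F
  i=21: P-K =  5 → F
  i=22: U-G = 14 → O
  i=23: S-Q =  2 → C
  i=24: C-W =  6 → G
  i=25: N-I =  5 → F
  i=26: F-U = 11 → L
  i=27: A-U =  6 → G
  i=28: B-W =  5 → F
  i=29: X-S =  5 → F
  i=30: J-V = 14 → O
  i=31: X-V =  2 → C
  i=32: E-Y =  6 → G
  shifts repeat with period 8: GFLGFFOC

GFLGFFOC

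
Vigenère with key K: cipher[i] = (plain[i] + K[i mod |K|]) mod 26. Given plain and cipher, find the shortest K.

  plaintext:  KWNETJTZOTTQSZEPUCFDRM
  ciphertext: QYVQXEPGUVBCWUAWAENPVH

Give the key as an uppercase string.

  i= 0: Q-K =  6 → G
  i= 1: Y-W =  2 → C
  i= 2: V-N =  8 → I
  i= 3: Q-E = 12 → M
  i= 4: X-T =  4 → E
  i= 5: E-J = 21 → V
  i= 6: P-T = 22 → W
  i= 7: G-Z =  7 → H
  i= 8: U-O =  6 → G
  i= 9: V-T =  2 → C
  i=10: B-T =  8 → I
  i=11: C-Q = 12 → M
  i=12: W-S =  4 → E
  i=13: U-Z = 21 → V
  i=14: A-E = 22 → W
  i=15: W-P =  7 → H
  i=16: A-U =  6 → G
  i=17: E-C =  2 → C
  i=18: N-F =  8 → I
  i=19: P-D = 12 → M
  i=20: V-R =  4 → E
  i=21: H-M = 21 → V
  shifts repeat with period 8: GCIMEVWH

GCIMEVWH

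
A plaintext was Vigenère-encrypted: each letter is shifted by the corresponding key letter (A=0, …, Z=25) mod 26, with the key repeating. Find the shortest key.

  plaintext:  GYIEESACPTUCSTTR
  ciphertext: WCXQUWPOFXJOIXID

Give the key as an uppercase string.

  i= 0: W-G = 16 → Q
  i= 1: C-Y =  4 → E
  i= 2: X-I = 15 → P
  i= 3: Q-E = 12 → M
  i= 4: U-E = 16 → Q
  i= 5: W-S =  4 → E
  i= 6: P-A = 15 → P
  i= 7: O-C = 12 → M
  i= 8: F-P = 16 → Q
  i= 9: X-T =  4 → E
  i=10: J-U = 15 → P
  i=11: O-C = 12 → M
  i=12: I-S = 16 → Q
  i=13: X-T =  4 → E
  i=14: I-T = 15 → P
  i=15: D-R = 12 → M
  shifts repeat with period 4: QEPM

QEPM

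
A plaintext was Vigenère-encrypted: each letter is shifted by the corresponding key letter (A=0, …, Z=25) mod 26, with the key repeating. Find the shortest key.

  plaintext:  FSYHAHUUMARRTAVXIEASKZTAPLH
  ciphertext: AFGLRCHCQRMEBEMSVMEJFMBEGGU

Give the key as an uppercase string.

VNIER

  i= 0: A-F = 21 → V
  i= 1: F-S = 13 → N
  i= 2: G-Y =  8 → I
  i= 3: L-H =  4 → E
  i= 4: R-A = 17 → R
  i= 5: C-H = 21 → V
  i= 6: H-U = 13 → N
  i= 7: C-U =  8 → I
  i= 8: Q-M =  4 → E
  i= 9: R-A = 17 → R
  i=10: M-R = 21 → V
  i=11: E-R = 13 → N
  i=12: B-T =  8 → I
  i=13: E-A =  4 → E
  i=14: M-V = 17 → R
  i=15: S-X = 21 → V
  i=16: V-I = 13 → N
  i=17: M-E =  8 → I
  i=18: E-A =  4 → E
  i=19: J-S = 17 → R
  i=20: F-K = 21 → V
  i=21: M-Z = 13 → N
  i=22: B-T =  8 → I
  i=23: E-A =  4 → E
  i=24: G-P = 17 → R
  i=25: G-L = 21 → V
  i=26: U-H = 13 → N
  shifts repeat with period 5: VNIER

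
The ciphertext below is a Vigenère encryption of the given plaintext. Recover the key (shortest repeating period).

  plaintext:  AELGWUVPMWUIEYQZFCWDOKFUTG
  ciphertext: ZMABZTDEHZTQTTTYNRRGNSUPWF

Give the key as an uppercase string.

ZIPVD

  i= 0: Z-A = 25 → Z
  i= 1: M-E =  8 → I
  i= 2: A-L = 15 → P
  i= 3: B-G = 21 → V
  i= 4: Z-W =  3 → D
  i= 5: T-U = 25 → Z
  i= 6: D-V =  8 → I
  i= 7: E-P = 15 → P
  i= 8: H-M = 21 → V
  i= 9: Z-W =  3 → D
  i=10: T-U = 25 → Z
  i=11: Q-I =  8 → I
  i=12: T-E = 15 → P
  i=13: T-Y = 21 → V
  i=14: T-Q =  3 → D
  i=15: Y-Z = 25 → Z
  i=16: N-F =  8 → I
  i=17: R-C = 15 → P
  i=18: R-W = 21 → V
  i=19: G-D =  3 → D
  i=20: N-O = 25 → Z
  i=21: S-K =  8 → I
  i=22: U-F = 15 → P
  i=23: P-U = 21 → V
  i=24: W-T =  3 → D
  i=25: F-G = 25 → Z
  shifts repeat with period 5: ZIPVD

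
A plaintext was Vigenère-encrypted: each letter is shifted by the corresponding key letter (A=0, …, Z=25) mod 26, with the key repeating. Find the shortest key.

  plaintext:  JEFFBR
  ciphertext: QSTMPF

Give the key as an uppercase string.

  i= 0: Q-J =  7 → H
  i= 1: S-E = 14 → O
  i= 2: T-F = 14 → O
  i= 3: M-F =  7 → H
  i= 4: P-B = 14 → O
  i= 5: F-R = 14 → O
  shifts repeat with period 3: HOO

HOO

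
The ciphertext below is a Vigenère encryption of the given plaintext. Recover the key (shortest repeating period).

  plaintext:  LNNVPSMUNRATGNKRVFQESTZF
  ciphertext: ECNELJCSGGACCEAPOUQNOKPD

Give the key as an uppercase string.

TPAJWRQY

  i= 0: E-L = 19 → T
  i= 1: C-N = 15 → P
  i= 2: N-N =  0 → A
  i= 3: E-V =  9 → J
  i= 4: L-P = 22 → W
  i= 5: J-S = 17 → R
  i= 6: C-M = 16 → Q
  i= 7: S-U = 24 → Y
  i= 8: G-N = 19 → T
  i= 9: G-R = 15 → P
  i=10: A-A =  0 → A
  i=11: C-T =  9 → J
  i=12: C-G = 22 → W
  i=13: E-N = 17 → R
  i=14: A-K = 16 → Q
  i=15: P-R = 24 → Y
  i=16: O-V = 19 → T
  i=17: U-F = 15 → P
  i=18: Q-Q =  0 → A
  i=19: N-E =  9 → J
  i=20: O-S = 22 → W
  i=21: K-T = 17 → R
  i=22: P-Z = 16 → Q
  i=23: D-F = 24 → Y
  shifts repeat with period 8: TPAJWRQY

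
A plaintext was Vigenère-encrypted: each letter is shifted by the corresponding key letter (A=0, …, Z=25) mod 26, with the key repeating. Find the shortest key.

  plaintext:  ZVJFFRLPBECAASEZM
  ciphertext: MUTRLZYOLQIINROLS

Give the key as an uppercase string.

NZKMGI

  i= 0: M-Z = 13 → N
  i= 1: U-V = 25 → Z
  i= 2: T-J = 10 → K
  i= 3: R-F = 12 → M
  i= 4: L-F =  6 → G
  i= 5: Z-R =  8 → I
  i= 6: Y-L = 13 → N
  i= 7: O-P = 25 → Z
  i= 8: L-B = 10 → K
  i= 9: Q-E = 12 → M
  i=10: I-C =  6 → G
  i=11: I-A =  8 → I
  i=12: N-A = 13 → N
  i=13: R-S = 25 → Z
  i=14: O-E = 10 → K
  i=15: L-Z = 12 → M
  i=16: S-M =  6 → G
  shifts repeat with period 6: NZKMGI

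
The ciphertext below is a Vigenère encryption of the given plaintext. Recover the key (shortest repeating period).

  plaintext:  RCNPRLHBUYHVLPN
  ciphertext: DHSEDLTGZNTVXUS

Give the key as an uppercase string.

MFFPMA

  i= 0: D-R = 12 → M
  i= 1: H-C =  5 → F
  i= 2: S-N =  5 → F
  i= 3: E-P = 15 → P
  i= 4: D-R = 12 → M
  i= 5: L-L =  0 → A
  i= 6: T-H = 12 → M
  i= 7: G-B =  5 → F
  i= 8: Z-U =  5 → F
  i= 9: N-Y = 15 → P
  i=10: T-H = 12 → M
  i=11: V-V =  0 → A
  i=12: X-L = 12 → M
  i=13: U-P =  5 → F
  i=14: S-N =  5 → F
  shifts repeat with period 6: MFFPMA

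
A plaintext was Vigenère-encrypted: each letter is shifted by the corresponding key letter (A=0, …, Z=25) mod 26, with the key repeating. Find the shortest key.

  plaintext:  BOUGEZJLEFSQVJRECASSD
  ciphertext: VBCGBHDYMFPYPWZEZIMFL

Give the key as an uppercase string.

  i= 0: V-B = 20 → U
  i= 1: B-O = 13 → N
  i= 2: C-U =  8 → I
  i= 3: G-G =  0 → A
  i= 4: B-E = 23 → X
  i= 5: H-Z =  8 → I
  i= 6: D-J = 20 → U
  i= 7: Y-L = 13 → N
  i= 8: M-E =  8 → I
  i= 9: F-F =  0 → A
  i=10: P-S = 23 → X
  i=11: Y-Q =  8 → I
  i=12: P-V = 20 → U
  i=13: W-J = 13 → N
  i=14: Z-R =  8 → I
  i=15: E-E =  0 → A
  i=16: Z-C = 23 → X
  i=17: I-A =  8 → I
  i=18: M-S = 20 → U
  i=19: F-S = 13 → N
  i=20: L-D =  8 → I
  shifts repeat with period 6: UNIAXI

UNIAXI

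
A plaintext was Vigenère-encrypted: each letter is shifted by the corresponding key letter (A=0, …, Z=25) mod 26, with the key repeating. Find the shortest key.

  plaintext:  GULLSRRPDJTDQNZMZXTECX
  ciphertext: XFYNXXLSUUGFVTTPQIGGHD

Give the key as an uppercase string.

RLNCFGUD

  i= 0: X-G = 17 → R
  i= 1: F-U = 11 → L
  i= 2: Y-L = 13 → N
  i= 3: N-L =  2 → C
  i= 4: X-S =  5 → F
  i= 5: X-R =  6 → G
  i= 6: L-R = 20 → U
  i= 7: S-P =  3 → D
  i= 8: U-D = 17 → R
  i= 9: U-J = 11 → L
  i=10: G-T = 13 → N
  i=11: F-D =  2 → C
  i=12: V-Q =  5 → F
  i=13: T-N =  6 → G
  i=14: T-Z = 20 → U
  i=15: P-M =  3 → D
  i=16: Q-Z = 17 → R
  i=17: I-X = 11 → L
  i=18: G-T = 13 → N
  i=19: G-E =  2 → C
  i=20: H-C =  5 → F
  i=21: D-X =  6 → G
  shifts repeat with period 8: RLNCFGUD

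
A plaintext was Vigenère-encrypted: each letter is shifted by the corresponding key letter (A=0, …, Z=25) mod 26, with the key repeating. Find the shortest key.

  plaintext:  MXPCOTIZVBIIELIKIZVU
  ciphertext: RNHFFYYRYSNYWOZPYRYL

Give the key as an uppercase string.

  i= 0: R-M =  5 → F
  i= 1: N-X = 16 → Q
  i= 2: H-P = 18 → S
  i= 3: F-C =  3 → D
  i= 4: F-O = 17 → R
  i= 5: Y-T =  5 → F
  i= 6: Y-I = 16 → Q
  i= 7: R-Z = 18 → S
  i= 8: Y-V =  3 → D
  i= 9: S-B = 17 → R
  i=10: N-I =  5 → F
  i=11: Y-I = 16 → Q
  i=12: W-E = 18 → S
  i=13: O-L =  3 → D
  i=14: Z-I = 17 → R
  i=15: P-K =  5 → F
  i=16: Y-I = 16 → Q
  i=17: R-Z = 18 → S
  i=18: Y-V =  3 → D
  i=19: L-U = 17 → R
  shifts repeat with period 5: FQSDR

FQSDR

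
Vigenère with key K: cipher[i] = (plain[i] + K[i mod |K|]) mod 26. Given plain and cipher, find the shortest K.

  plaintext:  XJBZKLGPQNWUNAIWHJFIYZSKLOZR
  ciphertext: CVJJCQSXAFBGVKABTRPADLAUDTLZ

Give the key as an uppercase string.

FMIKS

  i= 0: C-X =  5 → F
  i= 1: V-J = 12 → M
  i= 2: J-B =  8 → I
  i= 3: J-Z = 10 → K
  i= 4: C-K = 18 → S
  i= 5: Q-L =  5 → F
  i= 6: S-G = 12 → M
  i= 7: X-P =  8 → I
  i= 8: A-Q = 10 → K
  i= 9: F-N = 18 → S
  i=10: B-W =  5 → F
  i=11: G-U = 12 → M
  i=12: V-N =  8 → I
  i=13: K-A = 10 → K
  i=14: A-I = 18 → S
  i=15: B-W =  5 → F
  i=16: T-H = 12 → M
  i=17: R-J =  8 → I
  i=18: P-F = 10 → K
  i=19: A-I = 18 → S
  i=20: D-Y =  5 → F
  i=21: L-Z = 12 → M
  i=22: A-S =  8 → I
  i=23: U-K = 10 → K
  i=24: D-L = 18 → S
  i=25: T-O =  5 → F
  i=26: L-Z = 12 → M
  i=27: Z-R =  8 → I
  shifts repeat with period 5: FMIKS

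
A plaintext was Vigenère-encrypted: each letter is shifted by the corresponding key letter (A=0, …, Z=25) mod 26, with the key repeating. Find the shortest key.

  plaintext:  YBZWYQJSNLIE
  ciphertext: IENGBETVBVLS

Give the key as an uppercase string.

  i= 0: I-Y = 10 → K
  i= 1: E-B =  3 → D
  i= 2: N-Z = 14 → O
  i= 3: G-W = 10 → K
  i= 4: B-Y =  3 → D
  i= 5: E-Q = 14 → O
  i= 6: T-J = 10 → K
  i= 7: V-S =  3 → D
  i= 8: B-N = 14 → O
  i= 9: V-L = 10 → K
  i=10: L-I =  3 → D
  i=11: S-E = 14 → O
  shifts repeat with period 3: KDO

KDO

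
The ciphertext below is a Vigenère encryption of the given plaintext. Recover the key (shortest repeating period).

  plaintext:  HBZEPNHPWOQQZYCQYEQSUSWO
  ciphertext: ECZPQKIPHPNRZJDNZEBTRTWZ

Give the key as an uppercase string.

  i= 0: E-H = 23 → X
  i= 1: C-B =  1 → B
  i= 2: Z-Z =  0 → A
  i= 3: P-E = 11 → L
  i= 4: Q-P =  1 → B
  i= 5: K-N = 23 → X
  i= 6: I-H =  1 → B
  i= 7: P-P =  0 → A
  i= 8: H-W = 11 → L
  i= 9: P-O =  1 → B
  i=10: N-Q = 23 → X
  i=11: R-Q =  1 → B
  i=12: Z-Z =  0 → A
  i=13: J-Y = 11 → L
  i=14: D-C =  1 → B
  i=15: N-Q = 23 → X
  i=16: Z-Y =  1 → B
  i=17: E-E =  0 → A
  i=18: B-Q = 11 → L
  i=19: T-S =  1 → B
  i=20: R-U = 23 → X
  i=21: T-S =  1 → B
  i=22: W-W =  0 → A
  i=23: Z-O = 11 → L
  shifts repeat with period 5: XBALB

XBALB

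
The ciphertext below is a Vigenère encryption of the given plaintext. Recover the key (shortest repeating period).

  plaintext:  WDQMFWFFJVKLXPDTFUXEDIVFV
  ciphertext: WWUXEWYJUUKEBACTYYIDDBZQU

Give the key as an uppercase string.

ATELZ

  i= 0: W-W =  0 → A
  i= 1: W-D = 19 → T
  i= 2: U-Q =  4 → E
  i= 3: X-M = 11 → L
  i= 4: E-F = 25 → Z
  i= 5: W-W =  0 → A
  i= 6: Y-F = 19 → T
  i= 7: J-F =  4 → E
  i= 8: U-J = 11 → L
  i= 9: U-V = 25 → Z
  i=10: K-K =  0 → A
  i=11: E-L = 19 → T
  i=12: B-X =  4 → E
  i=13: A-P = 11 → L
  i=14: C-D = 25 → Z
  i=15: T-T =  0 → A
  i=16: Y-F = 19 → T
  i=17: Y-U =  4 → E
  i=18: I-X = 11 → L
  i=19: D-E = 25 → Z
  i=20: D-D =  0 → A
  i=21: B-I = 19 → T
  i=22: Z-V =  4 → E
  i=23: Q-F = 11 → L
  i=24: U-V = 25 → Z
  shifts repeat with period 5: ATELZ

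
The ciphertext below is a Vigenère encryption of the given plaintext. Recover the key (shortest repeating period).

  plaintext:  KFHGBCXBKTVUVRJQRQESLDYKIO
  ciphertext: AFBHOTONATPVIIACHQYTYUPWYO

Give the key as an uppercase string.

QAUBNRRM

  i= 0: A-K = 16 → Q
  i= 1: F-F =  0 → A
  i= 2: B-H = 20 → U
  i= 3: H-G =  1 → B
  i= 4: O-B = 13 → N
  i= 5: T-C = 17 → R
  i= 6: O-X = 17 → R
  i= 7: N-B = 12 → M
  i= 8: A-K = 16 → Q
  i= 9: T-T =  0 → A
  i=10: P-V = 20 → U
  i=11: V-U =  1 → B
  i=12: I-V = 13 → N
  i=13: I-R = 17 → R
  i=14: A-J = 17 → R
  i=15: C-Q = 12 → M
  i=16: H-R = 16 → Q
  i=17: Q-Q =  0 → A
  i=18: Y-E = 20 → U
  i=19: T-S =  1 → B
  i=20: Y-L = 13 → N
  i=21: U-D = 17 → R
  i=22: P-Y = 17 → R
  i=23: W-K = 12 → M
  i=24: Y-I = 16 → Q
  i=25: O-O =  0 → A
  shifts repeat with period 8: QAUBNRRM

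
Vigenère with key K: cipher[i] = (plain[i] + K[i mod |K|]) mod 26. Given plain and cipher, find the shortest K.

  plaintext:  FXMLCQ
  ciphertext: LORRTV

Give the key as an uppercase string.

  i= 0: L-F =  6 → G
  i= 1: O-X = 17 → R
  i= 2: R-M =  5 → F
  i= 3: R-L =  6 → G
  i= 4: T-C = 17 → R
  i= 5: V-Q =  5 → F
  shifts repeat with period 3: GRF

GRF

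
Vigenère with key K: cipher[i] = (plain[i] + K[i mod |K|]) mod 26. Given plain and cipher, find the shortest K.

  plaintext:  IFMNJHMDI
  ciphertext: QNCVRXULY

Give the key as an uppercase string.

IIQ

  i= 0: Q-I =  8 → I
  i= 1: N-F =  8 → I
  i= 2: C-M = 16 → Q
  i= 3: V-N =  8 → I
  i= 4: R-J =  8 → I
  i= 5: X-H = 16 → Q
  i= 6: U-M =  8 → I
  i= 7: L-D =  8 → I
  i= 8: Y-I = 16 → Q
  shifts repeat with period 3: IIQ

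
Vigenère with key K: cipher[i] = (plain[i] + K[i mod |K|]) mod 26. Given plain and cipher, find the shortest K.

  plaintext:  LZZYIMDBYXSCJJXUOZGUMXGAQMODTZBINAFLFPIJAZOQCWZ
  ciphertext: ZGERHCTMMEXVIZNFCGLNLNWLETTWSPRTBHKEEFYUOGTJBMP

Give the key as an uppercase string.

OHFTZQQL

  i= 0: Z-L = 14 → O
  i= 1: G-Z =  7 → H
  i= 2: E-Z =  5 → F
  i= 3: R-Y = 19 → T
  i= 4: H-I = 25 → Z
  i= 5: C-M = 16 → Q
  i= 6: T-D = 16 → Q
  i= 7: M-B = 11 → L
  i= 8: M-Y = 14 → O
  i= 9: E-X =  7 → H
  i=10: X-S =  5 → F
  i=11: V-C = 19 → T
  i=12: I-J = 25 → Z
  i=13: Z-J = 16 → Q
  i=14: N-X = 16 → Q
  i=15: F-U = 11 → L
  i=16: C-O = 14 → O
  i=17: G-Z =  7 → H
  i=18: L-G =  5 → F
  i=19: N-U = 19 → T
  i=20: L-M = 25 → Z
  i=21: N-X = 16 → Q
  i=22: W-G = 16 → Q
  i=23: L-A = 11 → L
  i=24: E-Q = 14 → O
  i=25: T-M =  7 → H
  i=26: T-O =  5 → F
  i=27: W-D = 19 → T
  i=28: S-T = 25 → Z
  i=29: P-Z = 16 → Q
  i=30: R-B = 16 → Q
  i=31: T-I = 11 → L
  i=32: B-N = 14 → O
  i=33: H-A =  7 → H
  i=34: K-F =  5 → F
  i=35: E-L = 19 → T
  i=36: E-F = 25 → Z
  i=37: F-P = 16 → Q
  i=38: Y-I = 16 → Q
  i=39: U-J = 11 → L
  i=40: O-A = 14 → O
  i=41: G-Z =  7 → H
  i=42: T-O =  5 → F
  i=43: J-Q = 19 → T
  i=44: B-C = 25 → Z
  i=45: M-W = 16 → Q
  i=46: P-Z = 16 → Q
  shifts repeat with period 8: OHFTZQQL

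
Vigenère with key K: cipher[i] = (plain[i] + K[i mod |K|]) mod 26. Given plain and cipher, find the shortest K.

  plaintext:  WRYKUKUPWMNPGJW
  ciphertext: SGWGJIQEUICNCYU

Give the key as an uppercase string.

  i= 0: S-W = 22 → W
  i= 1: G-R = 15 → P
  i= 2: W-Y = 24 → Y
  i= 3: G-K = 22 → W
  i= 4: J-U = 15 → P
  i= 5: I-K = 24 → Y
  i= 6: Q-U = 22 → W
  i= 7: E-P = 15 → P
  i= 8: U-W = 24 → Y
  i= 9: I-M = 22 → W
  i=10: C-N = 15 → P
  i=11: N-P = 24 → Y
  i=12: C-G = 22 → W
  i=13: Y-J = 15 → P
  i=14: U-W = 24 → Y
  shifts repeat with period 3: WPY

WPY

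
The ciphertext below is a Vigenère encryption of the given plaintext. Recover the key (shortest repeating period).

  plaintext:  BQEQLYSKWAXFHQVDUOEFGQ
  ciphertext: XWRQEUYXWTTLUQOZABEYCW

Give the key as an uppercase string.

  i= 0: X-B = 22 → W
  i= 1: W-Q =  6 → G
  i= 2: R-E = 13 → N
  i= 3: Q-Q =  0 → A
  i= 4: E-L = 19 → T
  i= 5: U-Y = 22 → W
  i= 6: Y-S =  6 → G
  i= 7: X-K = 13 → N
  i= 8: W-W =  0 → A
  i= 9: T-A = 19 → T
  i=10: T-X = 22 → W
  i=11: L-F =  6 → G
  i=12: U-H = 13 → N
  i=13: Q-Q =  0 → A
  i=14: O-V = 19 → T
  i=15: Z-D = 22 → W
  i=16: A-U =  6 → G
  i=17: B-O = 13 → N
  i=18: E-E =  0 → A
  i=19: Y-F = 19 → T
  i=20: C-G = 22 → W
  i=21: W-Q =  6 → G
  shifts repeat with period 5: WGNAT

WGNAT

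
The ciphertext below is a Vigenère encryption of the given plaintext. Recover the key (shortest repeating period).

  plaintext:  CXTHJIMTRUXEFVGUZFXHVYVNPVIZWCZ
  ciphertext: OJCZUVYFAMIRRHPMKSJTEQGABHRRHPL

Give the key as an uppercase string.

  i= 0: O-C = 12 → M
  i= 1: J-X = 12 → M
  i= 2: C-T =  9 → J
  i= 3: Z-H = 18 → S
  i= 4: U-J = 11 → L
  i= 5: V-I = 13 → N
  i= 6: Y-M = 12 → M
  i= 7: F-T = 12 → M
  i= 8: A-R =  9 → J
  i= 9: M-U = 18 → S
  i=10: I-X = 11 → L
  i=11: R-E = 13 → N
  i=12: R-F = 12 → M
  i=13: H-V = 12 → M
  i=14: P-G =  9 → J
  i=15: M-U = 18 → S
  i=16: K-Z = 11 → L
  i=17: S-F = 13 → N
  i=18: J-X = 12 → M
  i=19: T-H = 12 → M
  i=20: E-V =  9 → J
  i=21: Q-Y = 18 → S
  i=22: G-V = 11 → L
  i=23: A-N = 13 → N
  i=24: B-P = 12 → M
  i=25: H-V = 12 → M
  i=26: R-I =  9 → J
  i=27: R-Z = 18 → S
  i=28: H-W = 11 → L
  i=29: P-C = 13 → N
  i=30: L-Z = 12 → M
  shifts repeat with period 6: MMJSLN

MMJSLN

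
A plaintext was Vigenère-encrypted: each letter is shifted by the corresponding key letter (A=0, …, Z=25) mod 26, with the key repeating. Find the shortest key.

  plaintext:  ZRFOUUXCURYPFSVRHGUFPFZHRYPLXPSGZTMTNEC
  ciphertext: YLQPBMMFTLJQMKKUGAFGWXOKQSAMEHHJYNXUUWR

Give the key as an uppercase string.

ZULBHSPD

  i= 0: Y-Z = 25 → Z
  i= 1: L-R = 20 → U
  i= 2: Q-F = 11 → L
  i= 3: P-O =  1 → B
  i= 4: B-U =  7 → H
  i= 5: M-U = 18 → S
  i= 6: M-X = 15 → P
  i= 7: F-C =  3 → D
  i= 8: T-U = 25 → Z
  i= 9: L-R = 20 → U
  i=10: J-Y = 11 → L
  i=11: Q-P =  1 → B
  i=12: M-F =  7 → H
  i=13: K-S = 18 → S
  i=14: K-V = 15 → P
  i=15: U-R =  3 → D
  i=16: G-H = 25 → Z
  i=17: A-G = 20 → U
  i=18: F-U = 11 → L
  i=19: G-F =  1 → B
  i=20: W-P =  7 → H
  i=21: X-F = 18 → S
  i=22: O-Z = 15 → P
  i=23: K-H =  3 → D
  i=24: Q-R = 25 → Z
  i=25: S-Y = 20 → U
  i=26: A-P = 11 → L
  i=27: M-L =  1 → B
  i=28: E-X =  7 → H
  i=29: H-P = 18 → S
  i=30: H-S = 15 → P
  i=31: J-G =  3 → D
  i=32: Y-Z = 25 → Z
  i=33: N-T = 20 → U
  i=34: X-M = 11 → L
  i=35: U-T =  1 → B
  i=36: U-N =  7 → H
  i=37: W-E = 18 → S
  i=38: R-C = 15 → P
  shifts repeat with period 8: ZULBHSPD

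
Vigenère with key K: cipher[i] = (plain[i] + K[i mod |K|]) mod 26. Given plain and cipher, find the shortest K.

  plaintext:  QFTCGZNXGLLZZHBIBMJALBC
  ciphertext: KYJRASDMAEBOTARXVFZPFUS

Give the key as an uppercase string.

  i= 0: K-Q = 20 → U
  i= 1: Y-F = 19 → T
  i= 2: J-T = 16 → Q
  i= 3: R-C = 15 → P
  i= 4: A-G = 20 → U
  i= 5: S-Z = 19 → T
  i= 6: D-N = 16 → Q
  i= 7: M-X = 15 → P
  i= 8: A-G = 20 → U
  i= 9: E-L = 19 → T
  i=10: B-L = 16 → Q
  i=11: O-Z = 15 → P
  i=12: T-Z = 20 → U
  i=13: A-H = 19 → T
  i=14: R-B = 16 → Q
  i=15: X-I = 15 → P
  i=16: V-B = 20 → U
  i=17: F-M = 19 → T
  i=18: Z-J = 16 → Q
  i=19: P-A = 15 → P
  i=20: F-L = 20 → U
  i=21: U-B = 19 → T
  i=22: S-C = 16 → Q
  shifts repeat with period 4: UTQP

UTQP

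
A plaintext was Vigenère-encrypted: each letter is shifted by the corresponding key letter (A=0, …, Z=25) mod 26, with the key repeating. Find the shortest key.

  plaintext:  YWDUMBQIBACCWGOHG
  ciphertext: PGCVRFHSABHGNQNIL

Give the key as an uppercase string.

  i= 0: P-Y = 17 → R
  i= 1: G-W = 10 → K
  i= 2: C-D = 25 → Z
  i= 3: V-U =  1 → B
  i= 4: R-M =  5 → F
  i= 5: F-B =  4 → E
  i= 6: H-Q = 17 → R
  i= 7: S-I = 10 → K
  i= 8: A-B = 25 → Z
  i= 9: B-A =  1 → B
  i=10: H-C =  5 → F
  i=11: G-C =  4 → E
  i=12: N-W = 17 → R
  i=13: Q-G = 10 → K
  i=14: N-O = 25 → Z
  i=15: I-H =  1 → B
  i=16: L-G =  5 → F
  shifts repeat with period 6: RKZBFE

RKZBFE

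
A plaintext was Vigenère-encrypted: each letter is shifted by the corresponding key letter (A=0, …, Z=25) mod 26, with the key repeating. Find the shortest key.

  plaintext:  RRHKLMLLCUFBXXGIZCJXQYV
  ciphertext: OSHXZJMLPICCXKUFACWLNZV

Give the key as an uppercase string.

  i= 0: O-R = 23 → X
  i= 1: S-R =  1 → B
  i= 2: H-H =  0 → A
  i= 3: X-K = 13 → N
  i= 4: Z-L = 14 → O
  i= 5: J-M = 23 → X
  i= 6: M-L =  1 → B
  i= 7: L-L =  0 → A
  i= 8: P-C = 13 → N
  i= 9: I-U = 14 → O
  i=10: C-F = 23 → X
  i=11: C-B =  1 → B
  i=12: X-X =  0 → A
  i=13: K-X = 13 → N
  i=14: U-G = 14 → O
  i=15: F-I = 23 → X
  i=16: A-Z =  1 → B
  i=17: C-C =  0 → A
  i=18: W-J = 13 → N
  i=19: L-X = 14 → O
  i=20: N-Q = 23 → X
  i=21: Z-Y =  1 → B
  i=22: V-V =  0 → A
  shifts repeat with period 5: XBANO

XBANO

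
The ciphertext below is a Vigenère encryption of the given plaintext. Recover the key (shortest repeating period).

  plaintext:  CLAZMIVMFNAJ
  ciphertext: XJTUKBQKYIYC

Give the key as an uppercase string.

  i= 0: X-C = 21 → V
  i= 1: J-L = 24 → Y
  i= 2: T-A = 19 → T
  i= 3: U-Z = 21 → V
  i= 4: K-M = 24 → Y
  i= 5: B-I = 19 → T
  i= 6: Q-V = 21 → V
  i= 7: K-M = 24 → Y
  i= 8: Y-F = 19 → T
  i= 9: I-N = 21 → V
  i=10: Y-A = 24 → Y
  i=11: C-J = 19 → T
  shifts repeat with period 3: VYT

VYT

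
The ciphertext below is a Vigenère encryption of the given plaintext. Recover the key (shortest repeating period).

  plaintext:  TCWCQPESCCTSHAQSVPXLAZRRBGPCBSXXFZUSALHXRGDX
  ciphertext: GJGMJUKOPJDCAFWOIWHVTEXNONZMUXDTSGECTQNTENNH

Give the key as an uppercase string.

NHKKTFGW

  i= 0: G-T = 13 → N
  i= 1: J-C =  7 → H
  i= 2: G-W = 10 → K
  i= 3: M-C = 10 → K
  i= 4: J-Q = 19 → T
  i= 5: U-P =  5 → F
  i= 6: K-E =  6 → G
  i= 7: O-S = 22 → W
  i= 8: P-C = 13 → N
  i= 9: J-C =  7 → H
  i=10: D-T = 10 → K
  i=11: C-S = 10 → K
  i=12: A-H = 19 → T
  i=13: F-A =  5 → F
  i=14: W-Q =  6 → G
  i=15: O-S = 22 → W
  i=16: I-V = 13 → N
  i=17: W-P =  7 → H
  i=18: H-X = 10 → K
  i=19: V-L = 10 → K
  i=20: T-A = 19 → T
  i=21: E-Z =  5 → F
  i=22: X-R =  6 → G
  i=23: N-R = 22 → W
  i=24: O-B = 13 → N
  i=25: N-G =  7 → H
  i=26: Z-P = 10 → K
  i=27: M-C = 10 → K
  i=28: U-B = 19 → T
  i=29: X-S =  5 → F
  i=30: D-X =  6 → G
  i=31: T-X = 22 → W
  i=32: S-F = 13 → N
  i=33: G-Z =  7 → H
  i=34: E-U = 10 → K
  i=35: C-S = 10 → K
  i=36: T-A = 19 → T
  i=37: Q-L =  5 → F
  i=38: N-H =  6 → G
  i=39: T-X = 22 → W
  i=40: E-R = 13 → N
  i=41: N-G =  7 → H
  i=42: N-D = 10 → K
  i=43: H-X = 10 → K
  shifts repeat with period 8: NHKKTFGW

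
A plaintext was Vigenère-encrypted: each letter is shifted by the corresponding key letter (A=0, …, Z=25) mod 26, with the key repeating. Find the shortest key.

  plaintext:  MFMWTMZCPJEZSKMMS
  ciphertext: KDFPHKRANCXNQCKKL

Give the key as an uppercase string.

  i= 0: K-M = 24 → Y
  i= 1: D-F = 24 → Y
  i= 2: F-M = 19 → T
  i= 3: P-W = 19 → T
  i= 4: H-T = 14 → O
  i= 5: K-M = 24 → Y
  i= 6: R-Z = 18 → S
  i= 7: A-C = 24 → Y
  i= 8: N-P = 24 → Y
  i= 9: C-J = 19 → T
  i=10: X-E = 19 → T
  i=11: N-Z = 14 → O
  i=12: Q-S = 24 → Y
  i=13: C-K = 18 → S
  i=14: K-M = 24 → Y
  i=15: K-M = 24 → Y
  i=16: L-S = 19 → T
  shifts repeat with period 7: YYTTOYS

YYTTOYS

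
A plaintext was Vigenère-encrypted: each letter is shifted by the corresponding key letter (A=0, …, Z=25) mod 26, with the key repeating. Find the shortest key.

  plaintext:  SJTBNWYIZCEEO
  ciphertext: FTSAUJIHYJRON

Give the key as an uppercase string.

NKZZH

  i= 0: F-S = 13 → N
  i= 1: T-J = 10 → K
  i= 2: S-T = 25 → Z
  i= 3: A-B = 25 → Z
  i= 4: U-N =  7 → H
  i= 5: J-W = 13 → N
  i= 6: I-Y = 10 → K
  i= 7: H-I = 25 → Z
  i= 8: Y-Z = 25 → Z
  i= 9: J-C =  7 → H
  i=10: R-E = 13 → N
  i=11: O-E = 10 → K
  i=12: N-O = 25 → Z
  shifts repeat with period 5: NKZZH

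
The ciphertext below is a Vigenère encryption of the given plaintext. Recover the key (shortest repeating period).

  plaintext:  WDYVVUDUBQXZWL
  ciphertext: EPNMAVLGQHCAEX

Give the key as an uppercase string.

IMPRFB

  i= 0: E-W =  8 → I
  i= 1: P-D = 12 → M
  i= 2: N-Y = 15 → P
  i= 3: M-V = 17 → R
  i= 4: A-V =  5 → F
  i= 5: V-U =  1 → B
  i= 6: L-D =  8 → I
  i= 7: G-U = 12 → M
  i= 8: Q-B = 15 → P
  i= 9: H-Q = 17 → R
  i=10: C-X =  5 → F
  i=11: A-Z =  1 → B
  i=12: E-W =  8 → I
  i=13: X-L = 12 → M
  shifts repeat with period 6: IMPRFB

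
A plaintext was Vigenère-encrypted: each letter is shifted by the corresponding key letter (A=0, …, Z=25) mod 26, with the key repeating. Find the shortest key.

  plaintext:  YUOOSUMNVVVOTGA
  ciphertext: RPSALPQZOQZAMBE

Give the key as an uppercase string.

TVEM

  i= 0: R-Y = 19 → T
  i= 1: P-U = 21 → V
  i= 2: S-O =  4 → E
  i= 3: A-O = 12 → M
  i= 4: L-S = 19 → T
  i= 5: P-U = 21 → V
  i= 6: Q-M =  4 → E
  i= 7: Z-N = 12 → M
  i= 8: O-V = 19 → T
  i= 9: Q-V = 21 → V
  i=10: Z-V =  4 → E
  i=11: A-O = 12 → M
  i=12: M-T = 19 → T
  i=13: B-G = 21 → V
  i=14: E-A =  4 → E
  shifts repeat with period 4: TVEM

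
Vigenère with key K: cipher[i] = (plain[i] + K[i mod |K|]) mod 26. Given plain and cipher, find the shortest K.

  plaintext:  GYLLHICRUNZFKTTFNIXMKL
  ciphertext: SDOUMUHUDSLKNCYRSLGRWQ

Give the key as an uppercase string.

  i= 0: S-G = 12 → M
  i= 1: D-Y =  5 → F
  i= 2: O-L =  3 → D
  i= 3: U-L =  9 → J
  i= 4: M-H =  5 → F
  i= 5: U-I = 12 → M
  i= 6: H-C =  5 → F
  i= 7: U-R =  3 → D
  i= 8: D-U =  9 → J
  i= 9: S-N =  5 → F
  i=10: L-Z = 12 → M
  i=11: K-F =  5 → F
  i=12: N-K =  3 → D
  i=13: C-T =  9 → J
  i=14: Y-T =  5 → F
  i=15: R-F = 12 → M
  i=16: S-N =  5 → F
  i=17: L-I =  3 → D
  i=18: G-X =  9 → J
  i=19: R-M =  5 → F
  i=20: W-K = 12 → M
  i=21: Q-L =  5 → F
  shifts repeat with period 5: MFDJF

MFDJF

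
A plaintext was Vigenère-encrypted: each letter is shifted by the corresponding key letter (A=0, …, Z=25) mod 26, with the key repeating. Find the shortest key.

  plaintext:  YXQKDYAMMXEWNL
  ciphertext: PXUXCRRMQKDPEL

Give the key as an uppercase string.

RAENZT

  i= 0: P-Y = 17 → R
  i= 1: X-X =  0 → A
  i= 2: U-Q =  4 → E
  i= 3: X-K = 13 → N
  i= 4: C-D = 25 → Z
  i= 5: R-Y = 19 → T
  i= 6: R-A = 17 → R
  i= 7: M-M =  0 → A
  i= 8: Q-M =  4 → E
  i= 9: K-X = 13 → N
  i=10: D-E = 25 → Z
  i=11: P-W = 19 → T
  i=12: E-N = 17 → R
  i=13: L-L =  0 → A
  shifts repeat with period 6: RAENZT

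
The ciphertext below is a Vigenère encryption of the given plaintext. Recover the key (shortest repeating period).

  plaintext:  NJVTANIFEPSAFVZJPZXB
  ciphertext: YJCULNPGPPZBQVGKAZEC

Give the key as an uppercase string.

LAHB

  i= 0: Y-N = 11 → L
  i= 1: J-J =  0 → A
  i= 2: C-V =  7 → H
  i= 3: U-T =  1 → B
  i= 4: L-A = 11 → L
  i= 5: N-N =  0 → A
  i= 6: P-I =  7 → H
  i= 7: G-F =  1 → B
  i= 8: P-E = 11 → L
  i= 9: P-P =  0 → A
  i=10: Z-S =  7 → H
  i=11: B-A =  1 → B
  i=12: Q-F = 11 → L
  i=13: V-V =  0 → A
  i=14: G-Z =  7 → H
  i=15: K-J =  1 → B
  i=16: A-P = 11 → L
  i=17: Z-Z =  0 → A
  i=18: E-X =  7 → H
  i=19: C-B =  1 → B
  shifts repeat with period 4: LAHB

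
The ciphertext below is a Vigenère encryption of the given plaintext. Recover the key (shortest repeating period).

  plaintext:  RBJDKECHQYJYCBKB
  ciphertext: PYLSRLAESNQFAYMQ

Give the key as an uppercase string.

  i= 0: P-R = 24 → Y
  i= 1: Y-B = 23 → X
  i= 2: L-J =  2 → C
  i= 3: S-D = 15 → P
  i= 4: R-K =  7 → H
  i= 5: L-E =  7 → H
  i= 6: A-C = 24 → Y
  i= 7: E-H = 23 → X
  i= 8: S-Q =  2 → C
  i= 9: N-Y = 15 → P
  i=10: Q-J =  7 → H
  i=11: F-Y =  7 → H
  i=12: A-C = 24 → Y
  i=13: Y-B = 23 → X
  i=14: M-K =  2 → C
  i=15: Q-B = 15 → P
  shifts repeat with period 6: YXCPHH

YXCPHH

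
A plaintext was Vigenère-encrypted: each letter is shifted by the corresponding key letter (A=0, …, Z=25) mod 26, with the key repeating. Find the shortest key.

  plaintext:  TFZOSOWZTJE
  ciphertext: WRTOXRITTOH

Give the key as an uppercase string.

  i= 0: W-T =  3 → D
  i= 1: R-F = 12 → M
  i= 2: T-Z = 20 → U
  i= 3: O-O =  0 → A
  i= 4: X-S =  5 → F
  i= 5: R-O =  3 → D
  i= 6: I-W = 12 → M
  i= 7: T-Z = 20 → U
  i= 8: T-T =  0 → A
  i= 9: O-J =  5 → F
  i=10: H-E =  3 → D
  shifts repeat with period 5: DMUAF

DMUAF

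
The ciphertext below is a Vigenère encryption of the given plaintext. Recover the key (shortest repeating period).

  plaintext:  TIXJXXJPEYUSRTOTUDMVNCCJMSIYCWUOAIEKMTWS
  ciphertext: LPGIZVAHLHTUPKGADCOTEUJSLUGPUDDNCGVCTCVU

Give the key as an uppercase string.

  i= 0: L-T = 18 → S
  i= 1: P-I =  7 → H
  i= 2: G-X =  9 → J
  i= 3: I-J = 25 → Z
  i= 4: Z-X =  2 → C
  i= 5: V-X = 24 → Y
  i= 6: A-J = 17 → R
  i= 7: H-P = 18 → S
  i= 8: L-E =  7 → H
  i= 9: H-Y =  9 → J
  i=10: T-U = 25 → Z
  i=11: U-S =  2 → C
  i=12: P-R = 24 → Y
  i=13: K-T = 17 → R
  i=14: G-O = 18 → S
  i=15: A-T =  7 → H
  i=16: D-U =  9 → J
  i=17: C-D = 25 → Z
  i=18: O-M =  2 → C
  i=19: T-V = 24 → Y
  i=20: E-N = 17 → R
  i=21: U-C = 18 → S
  i=22: J-C =  7 → H
  i=23: S-J =  9 → J
  i=24: L-M = 25 → Z
  i=25: U-S =  2 → C
  i=26: G-I = 24 → Y
  i=27: P-Y = 17 → R
  i=28: U-C = 18 → S
  i=29: D-W =  7 → H
  i=30: D-U =  9 → J
  i=31: N-O = 25 → Z
  i=32: C-A =  2 → C
  i=33: G-I = 24 → Y
  i=34: V-E = 17 → R
  i=35: C-K = 18 → S
  i=36: T-M =  7 → H
  i=37: C-T =  9 → J
  i=38: V-W = 25 → Z
  i=39: U-S =  2 → C
  shifts repeat with period 7: SHJZCYR

SHJZCYR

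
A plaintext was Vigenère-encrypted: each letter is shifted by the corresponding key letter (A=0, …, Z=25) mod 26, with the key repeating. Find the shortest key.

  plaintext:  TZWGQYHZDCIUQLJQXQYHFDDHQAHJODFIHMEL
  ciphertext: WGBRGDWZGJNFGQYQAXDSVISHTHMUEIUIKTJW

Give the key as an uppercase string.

  i= 0: W-T =  3 → D
  i= 1: G-Z =  7 → H
  i= 2: B-W =  5 → F
  i= 3: R-G = 11 → L
  i= 4: G-Q = 16 → Q
  i= 5: D-Y =  5 → F
  i= 6: W-H = 15 → P
  i= 7: Z-Z =  0 → A
  i= 8: G-D =  3 → D
  i= 9: J-C =  7 → H
  i=10: N-I =  5 → F
  i=11: F-U = 11 → L
  i=12: G-Q = 16 → Q
  i=13: Q-L =  5 → F
  i=14: Y-J = 15 → P
  i=15: Q-Q =  0 → A
  i=16: A-X =  3 → D
  i=17: X-Q =  7 → H
  i=18: D-Y =  5 → F
  i=19: S-H = 11 → L
  i=20: V-F = 16 → Q
  i=21: I-D =  5 → F
  i=22: S-D = 15 → P
  i=23: H-H =  0 → A
  i=24: T-Q =  3 → D
  i=25: H-A =  7 → H
  i=26: M-H =  5 → F
  i=27: U-J = 11 → L
  i=28: E-O = 16 → Q
  i=29: I-D =  5 → F
  i=30: U-F = 15 → P
  i=31: I-I =  0 → A
  i=32: K-H =  3 → D
  i=33: T-M =  7 → H
  i=34: J-E =  5 → F
  i=35: W-L = 11 → L
  shifts repeat with period 8: DHFLQFPA

DHFLQFPA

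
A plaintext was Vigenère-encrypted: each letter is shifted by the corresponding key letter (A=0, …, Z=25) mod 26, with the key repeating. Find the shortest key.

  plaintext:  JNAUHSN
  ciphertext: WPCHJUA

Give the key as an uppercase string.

NCC

  i= 0: W-J = 13 → N
  i= 1: P-N =  2 → C
  i= 2: C-A =  2 → C
  i= 3: H-U = 13 → N
  i= 4: J-H =  2 → C
  i= 5: U-S =  2 → C
  i= 6: A-N = 13 → N
  shifts repeat with period 3: NCC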